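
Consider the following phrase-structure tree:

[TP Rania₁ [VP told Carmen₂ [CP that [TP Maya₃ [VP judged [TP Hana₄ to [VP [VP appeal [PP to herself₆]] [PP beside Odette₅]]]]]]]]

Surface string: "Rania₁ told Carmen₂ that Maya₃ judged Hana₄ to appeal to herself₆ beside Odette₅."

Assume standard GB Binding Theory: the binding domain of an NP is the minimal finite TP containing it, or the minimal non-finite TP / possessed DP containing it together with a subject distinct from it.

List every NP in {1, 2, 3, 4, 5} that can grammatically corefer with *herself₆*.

{4}

*herself* is an anaphor, so Principle A applies: it must be bound in its binding domain.
Binding domain of *herself₆*: the embedded TP, whose subject is Hana₄.
*Rania₁* c-commands the anaphor but is outside its binding domain → cannot satisfy Principle A.
*Carmen₂* c-commands the anaphor but is outside its binding domain → cannot satisfy Principle A.
*Maya₃* c-commands the anaphor but is outside its binding domain → cannot satisfy Principle A.
*Hana₄* c-commands the anaphor within its binding domain → licit binder.
*Odette₅* does not c-command the anaphor → cannot bind it.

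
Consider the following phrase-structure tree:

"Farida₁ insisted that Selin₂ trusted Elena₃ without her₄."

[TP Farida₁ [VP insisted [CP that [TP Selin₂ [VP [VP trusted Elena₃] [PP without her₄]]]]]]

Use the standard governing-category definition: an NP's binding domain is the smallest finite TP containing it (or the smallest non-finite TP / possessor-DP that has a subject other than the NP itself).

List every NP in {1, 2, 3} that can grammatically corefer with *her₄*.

{1, 3}

*her* is a pronoun, so Principle B applies: it must be free in its binding domain.
Binding domain of *her₄*: the embedded TP, whose subject is Selin₂.
*Farida₁* c-commands the pronoun but from outside its binding domain, and is not c-commanded by it → coindexation permitted.
*Selin₂* c-commands the pronoun within its binding domain → coindexation would violate Principle B.
*Elena₃* and the pronoun do not c-command one another → neither Principle B nor Principle C is at stake; coindexation permitted.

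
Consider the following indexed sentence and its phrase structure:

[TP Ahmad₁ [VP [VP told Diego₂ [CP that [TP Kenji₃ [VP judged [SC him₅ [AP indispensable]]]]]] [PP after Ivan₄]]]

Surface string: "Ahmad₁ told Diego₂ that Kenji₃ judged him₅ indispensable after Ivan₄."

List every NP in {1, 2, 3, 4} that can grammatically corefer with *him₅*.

{1, 2, 4}

*him* is a pronoun, so Principle B applies: it must be free in its binding domain.
Binding domain of *him₅*: the embedded TP, whose subject is Kenji₃.
*Ahmad₁* c-commands the pronoun but from outside its binding domain, and is not c-commanded by it → coindexation permitted.
*Diego₂* c-commands the pronoun but from outside its binding domain, and is not c-commanded by it → coindexation permitted.
*Kenji₃* c-commands the pronoun within its binding domain → coindexation would violate Principle B.
*Ivan₄* and the pronoun do not c-command one another → neither Principle B nor Principle C is at stake; coindexation permitted.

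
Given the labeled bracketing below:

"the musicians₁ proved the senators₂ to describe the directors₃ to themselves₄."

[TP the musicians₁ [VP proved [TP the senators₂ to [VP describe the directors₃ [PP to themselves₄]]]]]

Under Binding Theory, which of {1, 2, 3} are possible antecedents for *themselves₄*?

{2, 3}

*themselves* is an anaphor, so Principle A applies: it must be bound in its binding domain.
Binding domain of *themselves₄*: the embedded TP, whose subject is the senators₂.
*the musicians₁* c-commands the anaphor but is outside its binding domain → cannot satisfy Principle A.
*the senators₂* c-commands the anaphor within its binding domain → licit binder.
*the directors₃* c-commands the anaphor within its binding domain → licit binder.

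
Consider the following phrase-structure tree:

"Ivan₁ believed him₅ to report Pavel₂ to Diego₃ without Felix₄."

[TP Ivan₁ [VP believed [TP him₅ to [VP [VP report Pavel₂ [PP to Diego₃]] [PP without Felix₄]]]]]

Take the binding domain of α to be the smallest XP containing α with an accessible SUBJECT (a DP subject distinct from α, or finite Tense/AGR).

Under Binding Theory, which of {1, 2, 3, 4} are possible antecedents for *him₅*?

*him* is a pronoun, so Principle B applies: it must be free in its binding domain.
Binding domain of *him₅*: the matrix TP, whose subject is Ivan₁.
*Ivan₁* c-commands the pronoun within its binding domain → coindexation would violate Principle B.
*Pavel₂*: the pronoun c-commands this R-expression → coindexation would violate Principle C on *Pavel₂*.
*Diego₃*: the pronoun c-commands this R-expression → coindexation would violate Principle C on *Diego₃*.
*Felix₄*: the pronoun c-commands this R-expression → coindexation would violate Principle C on *Felix₄*.

none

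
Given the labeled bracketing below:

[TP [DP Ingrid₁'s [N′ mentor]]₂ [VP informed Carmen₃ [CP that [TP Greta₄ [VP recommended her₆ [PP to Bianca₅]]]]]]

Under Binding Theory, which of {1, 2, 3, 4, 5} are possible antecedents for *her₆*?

{1, 2, 3}

*her* is a pronoun, so Principle B applies: it must be free in its binding domain.
Binding domain of *her₆*: the embedded TP, whose subject is Greta₄.
*Ingrid₁* and the pronoun do not c-command one another → neither Principle B nor Principle C is at stake; coindexation permitted.
*[Ingrid₁'s mentor]₂* c-commands the pronoun but from outside its binding domain, and is not c-commanded by it → coindexation permitted.
*Carmen₃* c-commands the pronoun but from outside its binding domain, and is not c-commanded by it → coindexation permitted.
*Greta₄* c-commands the pronoun within its binding domain → coindexation would violate Principle B.
*Bianca₅*: the pronoun c-commands this R-expression → coindexation would violate Principle C on *Bianca₅*.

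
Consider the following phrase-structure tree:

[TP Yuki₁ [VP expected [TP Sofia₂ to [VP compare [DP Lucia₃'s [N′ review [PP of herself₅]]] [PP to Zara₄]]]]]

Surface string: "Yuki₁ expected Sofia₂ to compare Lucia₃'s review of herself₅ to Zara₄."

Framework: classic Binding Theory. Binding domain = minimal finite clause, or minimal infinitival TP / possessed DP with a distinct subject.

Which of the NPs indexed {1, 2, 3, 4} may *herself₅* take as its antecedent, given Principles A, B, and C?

{3}

*herself* is an anaphor, so Principle A applies: it must be bound in its binding domain.
Binding domain of *herself₅*: the possessed DP, whose subject is Lucia₃.
*Yuki₁* c-commands the anaphor but is outside its binding domain → cannot satisfy Principle A.
*Sofia₂* c-commands the anaphor but is outside its binding domain → cannot satisfy Principle A.
*Lucia₃* c-commands the anaphor within its binding domain → licit binder.
*Zara₄* does not c-command the anaphor → cannot bind it.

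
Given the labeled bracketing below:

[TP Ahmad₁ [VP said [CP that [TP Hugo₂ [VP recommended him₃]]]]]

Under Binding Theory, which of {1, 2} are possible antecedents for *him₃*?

*him* is a pronoun, so Principle B applies: it must be free in its binding domain.
Binding domain of *him₃*: the embedded TP, whose subject is Hugo₂.
*Ahmad₁* c-commands the pronoun but from outside its binding domain, and is not c-commanded by it → coindexation permitted.
*Hugo₂* c-commands the pronoun within its binding domain → coindexation would violate Principle B.

{1}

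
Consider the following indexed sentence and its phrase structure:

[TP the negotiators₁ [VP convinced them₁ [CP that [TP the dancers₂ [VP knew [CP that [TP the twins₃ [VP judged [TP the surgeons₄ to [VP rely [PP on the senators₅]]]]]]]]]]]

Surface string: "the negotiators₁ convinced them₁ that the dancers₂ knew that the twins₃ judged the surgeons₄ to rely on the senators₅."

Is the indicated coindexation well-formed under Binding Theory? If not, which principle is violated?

Principle B

The two coindexed NPs are *the negotiators₁* and *them₁*.
*them₁* is a pronoun. Its binding domain is the matrix TP, whose subject is the negotiators₁.
*the negotiators₁* c-commands it within that domain and carries the same index.
The pronoun is locally bound → Principle B violation.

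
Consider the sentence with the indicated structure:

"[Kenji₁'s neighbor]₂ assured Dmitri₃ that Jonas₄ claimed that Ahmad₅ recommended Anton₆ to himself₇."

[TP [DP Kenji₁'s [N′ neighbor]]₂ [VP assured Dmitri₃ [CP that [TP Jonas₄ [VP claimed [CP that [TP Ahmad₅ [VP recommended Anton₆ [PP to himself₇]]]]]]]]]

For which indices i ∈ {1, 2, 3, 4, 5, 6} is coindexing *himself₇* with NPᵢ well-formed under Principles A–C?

*himself* is an anaphor, so Principle A applies: it must be bound in its binding domain.
Binding domain of *himself₇*: the embedded TP, whose subject is Ahmad₅.
*Kenji₁* does not c-command the anaphor → cannot bind it.
*[Kenji₁'s neighbor]₂* c-commands the anaphor but is outside its binding domain → cannot satisfy Principle A.
*Dmitri₃* c-commands the anaphor but is outside its binding domain → cannot satisfy Principle A.
*Jonas₄* c-commands the anaphor but is outside its binding domain → cannot satisfy Principle A.
*Ahmad₅* c-commands the anaphor within its binding domain → licit binder.
*Anton₆* c-commands the anaphor within its binding domain → licit binder.

{5, 6}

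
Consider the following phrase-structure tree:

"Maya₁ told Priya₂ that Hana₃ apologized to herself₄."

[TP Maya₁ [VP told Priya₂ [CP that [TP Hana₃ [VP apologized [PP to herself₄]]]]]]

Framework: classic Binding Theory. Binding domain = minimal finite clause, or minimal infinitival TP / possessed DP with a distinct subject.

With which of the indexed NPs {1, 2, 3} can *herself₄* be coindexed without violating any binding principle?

{3}

*herself* is an anaphor, so Principle A applies: it must be bound in its binding domain.
Binding domain of *herself₄*: the embedded TP, whose subject is Hana₃.
*Maya₁* c-commands the anaphor but is outside its binding domain → cannot satisfy Principle A.
*Priya₂* c-commands the anaphor but is outside its binding domain → cannot satisfy Principle A.
*Hana₃* c-commands the anaphor within its binding domain → licit binder.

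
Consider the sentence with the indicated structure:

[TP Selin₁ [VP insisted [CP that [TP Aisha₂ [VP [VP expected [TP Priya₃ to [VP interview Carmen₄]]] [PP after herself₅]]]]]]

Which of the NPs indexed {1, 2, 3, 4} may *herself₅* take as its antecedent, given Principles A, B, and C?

*herself* is an anaphor, so Principle A applies: it must be bound in its binding domain.
Binding domain of *herself₅*: the embedded TP, whose subject is Aisha₂.
*Selin₁* c-commands the anaphor but is outside its binding domain → cannot satisfy Principle A.
*Aisha₂* c-commands the anaphor within its binding domain → licit binder.
*Priya₃* does not c-command the anaphor → cannot bind it.
*Carmen₄* does not c-command the anaphor → cannot bind it.

{2}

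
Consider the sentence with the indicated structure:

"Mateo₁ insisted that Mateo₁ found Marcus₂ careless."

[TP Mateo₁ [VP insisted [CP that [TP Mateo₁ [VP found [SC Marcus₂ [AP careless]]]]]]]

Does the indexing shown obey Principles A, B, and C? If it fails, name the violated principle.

Principle C

The two coindexed NPs are *Mateo₁* (the higher occurrence) and *Mateo₁* (the lower occurrence).
*Mateo₁* (the lower occurrence) is an R-expression. Principle C requires it to be free everywhere.
*Mateo₁* (the higher occurrence) c-commands it and carries the same index.
The R-expression is bound → Principle C violation.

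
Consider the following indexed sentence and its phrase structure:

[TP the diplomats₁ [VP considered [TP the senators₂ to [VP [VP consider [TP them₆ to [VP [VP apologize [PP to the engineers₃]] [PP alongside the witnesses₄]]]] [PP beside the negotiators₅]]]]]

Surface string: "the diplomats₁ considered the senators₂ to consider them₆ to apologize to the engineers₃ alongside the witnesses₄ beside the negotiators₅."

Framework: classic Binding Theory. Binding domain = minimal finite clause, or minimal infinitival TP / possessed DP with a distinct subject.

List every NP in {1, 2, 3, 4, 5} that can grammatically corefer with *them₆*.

{1, 5}

*them* is a pronoun, so Principle B applies: it must be free in its binding domain.
Binding domain of *them₆*: the embedded TP, whose subject is the senators₂.
*the diplomats₁* c-commands the pronoun but from outside its binding domain, and is not c-commanded by it → coindexation permitted.
*the senators₂* c-commands the pronoun within its binding domain → coindexation would violate Principle B.
*the engineers₃*: the pronoun c-commands this R-expression → coindexation would violate Principle C on *the engineers₃*.
*the witnesses₄*: the pronoun c-commands this R-expression → coindexation would violate Principle C on *the witnesses₄*.
*the negotiators₅* and the pronoun do not c-command one another → neither Principle B nor Principle C is at stake; coindexation permitted.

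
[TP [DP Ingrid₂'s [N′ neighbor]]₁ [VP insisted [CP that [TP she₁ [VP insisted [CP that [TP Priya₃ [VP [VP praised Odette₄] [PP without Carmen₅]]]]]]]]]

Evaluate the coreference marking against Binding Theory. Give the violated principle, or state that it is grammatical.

The two coindexed NPs are *[Ingrid₂'s neighbor]₁* and *she₁*.
*she₁* is a pronoun; nothing c-commands it within its binding domain (the embedded TP.), so Principle B holds trivially.
*[Ingrid₂'s neighbor]₁* is an R-expression; *she₁* does not c-command it, and no other NP shares its index, so Principle C is satisfied.
All principles are respected.

grammatical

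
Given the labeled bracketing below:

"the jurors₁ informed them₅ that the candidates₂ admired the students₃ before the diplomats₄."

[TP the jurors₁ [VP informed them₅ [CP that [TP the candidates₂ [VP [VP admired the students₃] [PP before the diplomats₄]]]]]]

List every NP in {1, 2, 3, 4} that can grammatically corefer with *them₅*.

*them* is a pronoun, so Principle B applies: it must be free in its binding domain.
Binding domain of *them₅*: the matrix TP, whose subject is the jurors₁.
*the jurors₁* c-commands the pronoun within its binding domain → coindexation would violate Principle B.
*the candidates₂*: the pronoun c-commands this R-expression → coindexation would violate Principle C on *the candidates₂*.
*the students₃*: the pronoun c-commands this R-expression → coindexation would violate Principle C on *the students₃*.
*the diplomats₄*: the pronoun c-commands this R-expression → coindexation would violate Principle C on *the diplomats₄*.

none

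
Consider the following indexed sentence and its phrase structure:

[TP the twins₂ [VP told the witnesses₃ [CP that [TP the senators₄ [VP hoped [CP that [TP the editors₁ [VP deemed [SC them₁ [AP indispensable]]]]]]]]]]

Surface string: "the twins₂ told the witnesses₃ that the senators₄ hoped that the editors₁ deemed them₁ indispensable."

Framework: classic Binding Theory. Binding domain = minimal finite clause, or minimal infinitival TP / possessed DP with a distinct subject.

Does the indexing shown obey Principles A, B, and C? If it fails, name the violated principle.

The two coindexed NPs are *the editors₁* and *them₁*.
*them₁* is a pronoun. Its binding domain is the embedded TP, whose subject is the editors₁.
*the editors₁* c-commands it within that domain and carries the same index.
The pronoun is locally bound → Principle B violation.

Principle B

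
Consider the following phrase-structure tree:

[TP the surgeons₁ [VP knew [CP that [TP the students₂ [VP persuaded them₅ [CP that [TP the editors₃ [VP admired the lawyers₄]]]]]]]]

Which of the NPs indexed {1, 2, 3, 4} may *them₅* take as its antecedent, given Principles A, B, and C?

*them* is a pronoun, so Principle B applies: it must be free in its binding domain.
Binding domain of *them₅*: the embedded TP, whose subject is the students₂.
*the surgeons₁* c-commands the pronoun but from outside its binding domain, and is not c-commanded by it → coindexation permitted.
*the students₂* c-commands the pronoun within its binding domain → coindexation would violate Principle B.
*the editors₃*: the pronoun c-commands this R-expression → coindexation would violate Principle C on *the editors₃*.
*the lawyers₄*: the pronoun c-commands this R-expression → coindexation would violate Principle C on *the lawyers₄*.

{1}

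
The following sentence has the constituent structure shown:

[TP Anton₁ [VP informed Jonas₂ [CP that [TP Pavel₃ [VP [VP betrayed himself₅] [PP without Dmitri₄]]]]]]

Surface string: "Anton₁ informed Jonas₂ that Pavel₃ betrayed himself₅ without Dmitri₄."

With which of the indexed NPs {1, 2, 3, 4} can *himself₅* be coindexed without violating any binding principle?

*himself* is an anaphor, so Principle A applies: it must be bound in its binding domain.
Binding domain of *himself₅*: the embedded TP, whose subject is Pavel₃.
*Anton₁* c-commands the anaphor but is outside its binding domain → cannot satisfy Principle A.
*Jonas₂* c-commands the anaphor but is outside its binding domain → cannot satisfy Principle A.
*Pavel₃* c-commands the anaphor within its binding domain → licit binder.
*Dmitri₄* does not c-command the anaphor → cannot bind it.

{3}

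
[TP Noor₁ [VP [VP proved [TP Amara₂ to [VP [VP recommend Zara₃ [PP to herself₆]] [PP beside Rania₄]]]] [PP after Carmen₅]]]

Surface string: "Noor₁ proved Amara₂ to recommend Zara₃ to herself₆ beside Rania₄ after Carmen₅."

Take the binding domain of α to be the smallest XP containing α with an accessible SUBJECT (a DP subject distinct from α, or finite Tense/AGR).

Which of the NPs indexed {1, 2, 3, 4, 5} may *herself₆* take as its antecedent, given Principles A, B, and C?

*herself* is an anaphor, so Principle A applies: it must be bound in its binding domain.
Binding domain of *herself₆*: the embedded TP, whose subject is Amara₂.
*Noor₁* c-commands the anaphor but is outside its binding domain → cannot satisfy Principle A.
*Amara₂* c-commands the anaphor within its binding domain → licit binder.
*Zara₃* c-commands the anaphor within its binding domain → licit binder.
*Rania₄* does not c-command the anaphor → cannot bind it.
*Carmen₅* does not c-command the anaphor → cannot bind it.

{2, 3}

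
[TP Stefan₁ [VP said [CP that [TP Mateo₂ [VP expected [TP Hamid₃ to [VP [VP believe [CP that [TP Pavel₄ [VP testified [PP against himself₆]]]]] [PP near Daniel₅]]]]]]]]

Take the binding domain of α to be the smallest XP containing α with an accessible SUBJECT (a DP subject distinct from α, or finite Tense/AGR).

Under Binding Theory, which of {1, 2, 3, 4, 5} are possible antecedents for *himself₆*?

{4}

*himself* is an anaphor, so Principle A applies: it must be bound in its binding domain.
Binding domain of *himself₆*: the embedded TP, whose subject is Pavel₄.
*Stefan₁* c-commands the anaphor but is outside its binding domain → cannot satisfy Principle A.
*Mateo₂* c-commands the anaphor but is outside its binding domain → cannot satisfy Principle A.
*Hamid₃* c-commands the anaphor but is outside its binding domain → cannot satisfy Principle A.
*Pavel₄* c-commands the anaphor within its binding domain → licit binder.
*Daniel₅* does not c-command the anaphor → cannot bind it.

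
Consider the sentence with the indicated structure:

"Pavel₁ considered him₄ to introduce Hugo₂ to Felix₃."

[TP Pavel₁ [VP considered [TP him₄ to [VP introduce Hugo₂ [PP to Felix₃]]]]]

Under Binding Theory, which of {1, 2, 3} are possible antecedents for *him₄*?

*him* is a pronoun, so Principle B applies: it must be free in its binding domain.
Binding domain of *him₄*: the matrix TP, whose subject is Pavel₁.
*Pavel₁* c-commands the pronoun within its binding domain → coindexation would violate Principle B.
*Hugo₂*: the pronoun c-commands this R-expression → coindexation would violate Principle C on *Hugo₂*.
*Felix₃*: the pronoun c-commands this R-expression → coindexation would violate Principle C on *Felix₃*.

none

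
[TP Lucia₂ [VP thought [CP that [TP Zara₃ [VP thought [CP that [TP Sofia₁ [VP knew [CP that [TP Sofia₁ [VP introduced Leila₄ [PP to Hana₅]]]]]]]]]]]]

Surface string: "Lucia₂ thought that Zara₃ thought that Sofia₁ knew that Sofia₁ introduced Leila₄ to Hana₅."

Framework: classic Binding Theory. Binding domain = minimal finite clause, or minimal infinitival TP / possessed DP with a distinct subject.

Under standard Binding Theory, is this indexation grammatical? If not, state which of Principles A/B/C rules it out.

Principle C

The two coindexed NPs are *Sofia₁* (the higher occurrence) and *Sofia₁* (the lower occurrence).
*Sofia₁* (the lower occurrence) is an R-expression. Principle C requires it to be free everywhere.
*Sofia₁* (the higher occurrence) c-commands it and carries the same index.
The R-expression is bound → Principle C violation.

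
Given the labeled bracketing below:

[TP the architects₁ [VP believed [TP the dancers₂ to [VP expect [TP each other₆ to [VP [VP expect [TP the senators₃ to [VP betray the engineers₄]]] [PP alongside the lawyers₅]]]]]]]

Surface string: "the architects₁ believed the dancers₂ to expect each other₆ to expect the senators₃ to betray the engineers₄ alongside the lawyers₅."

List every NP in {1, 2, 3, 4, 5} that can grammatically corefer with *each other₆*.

{2}

*each other* is an anaphor, so Principle A applies: it must be bound in its binding domain.
Binding domain of *each other₆*: the embedded TP, whose subject is the dancers₂.
*the architects₁* c-commands the anaphor but is outside its binding domain → cannot satisfy Principle A.
*the dancers₂* c-commands the anaphor within its binding domain → licit binder.
*the senators₃* does not c-command the anaphor → cannot bind it.
*the engineers₄* does not c-command the anaphor → cannot bind it.
*the lawyers₅* does not c-command the anaphor → cannot bind it.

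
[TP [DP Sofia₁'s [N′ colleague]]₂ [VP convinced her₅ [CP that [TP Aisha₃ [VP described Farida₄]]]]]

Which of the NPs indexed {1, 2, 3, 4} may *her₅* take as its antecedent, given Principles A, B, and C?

*her* is a pronoun, so Principle B applies: it must be free in its binding domain.
Binding domain of *her₅*: the matrix TP, whose subject is [Sofia₁'s colleague]₂.
*Sofia₁* and the pronoun do not c-command one another → neither Principle B nor Principle C is at stake; coindexation permitted.
*[Sofia₁'s colleague]₂* c-commands the pronoun within its binding domain → coindexation would violate Principle B.
*Aisha₃*: the pronoun c-commands this R-expression → coindexation would violate Principle C on *Aisha₃*.
*Farida₄*: the pronoun c-commands this R-expression → coindexation would violate Principle C on *Farida₄*.

{1}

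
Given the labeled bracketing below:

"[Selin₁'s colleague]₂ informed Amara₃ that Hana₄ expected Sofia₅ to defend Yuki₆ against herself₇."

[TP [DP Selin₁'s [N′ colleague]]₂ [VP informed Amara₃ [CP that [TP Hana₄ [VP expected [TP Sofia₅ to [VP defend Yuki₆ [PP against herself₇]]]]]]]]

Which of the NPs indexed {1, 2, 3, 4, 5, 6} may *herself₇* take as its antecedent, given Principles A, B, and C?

*herself* is an anaphor, so Principle A applies: it must be bound in its binding domain.
Binding domain of *herself₇*: the embedded TP, whose subject is Sofia₅.
*Selin₁* does not c-command the anaphor → cannot bind it.
*[Selin₁'s colleague]₂* c-commands the anaphor but is outside its binding domain → cannot satisfy Principle A.
*Amara₃* c-commands the anaphor but is outside its binding domain → cannot satisfy Principle A.
*Hana₄* c-commands the anaphor but is outside its binding domain → cannot satisfy Principle A.
*Sofia₅* c-commands the anaphor within its binding domain → licit binder.
*Yuki₆* c-commands the anaphor within its binding domain → licit binder.

{5, 6}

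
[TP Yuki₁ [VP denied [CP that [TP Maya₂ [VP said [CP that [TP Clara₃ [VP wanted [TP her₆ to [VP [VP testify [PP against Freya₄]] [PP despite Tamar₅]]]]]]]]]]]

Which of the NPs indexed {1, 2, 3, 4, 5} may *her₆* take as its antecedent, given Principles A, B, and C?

*her* is a pronoun, so Principle B applies: it must be free in its binding domain.
Binding domain of *her₆*: the embedded TP, whose subject is Clara₃.
*Yuki₁* c-commands the pronoun but from outside its binding domain, and is not c-commanded by it → coindexation permitted.
*Maya₂* c-commands the pronoun but from outside its binding domain, and is not c-commanded by it → coindexation permitted.
*Clara₃* c-commands the pronoun within its binding domain → coindexation would violate Principle B.
*Freya₄*: the pronoun c-commands this R-expression → coindexation would violate Principle C on *Freya₄*.
*Tamar₅*: the pronoun c-commands this R-expression → coindexation would violate Principle C on *Tamar₅*.

{1, 2}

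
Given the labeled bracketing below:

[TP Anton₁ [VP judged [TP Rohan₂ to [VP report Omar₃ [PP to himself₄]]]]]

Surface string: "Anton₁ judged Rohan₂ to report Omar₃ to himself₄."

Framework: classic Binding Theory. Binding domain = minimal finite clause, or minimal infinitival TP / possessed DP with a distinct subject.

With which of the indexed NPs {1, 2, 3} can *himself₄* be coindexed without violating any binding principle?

*himself* is an anaphor, so Principle A applies: it must be bound in its binding domain.
Binding domain of *himself₄*: the embedded TP, whose subject is Rohan₂.
*Anton₁* c-commands the anaphor but is outside its binding domain → cannot satisfy Principle A.
*Rohan₂* c-commands the anaphor within its binding domain → licit binder.
*Omar₃* c-commands the anaphor within its binding domain → licit binder.

{2, 3}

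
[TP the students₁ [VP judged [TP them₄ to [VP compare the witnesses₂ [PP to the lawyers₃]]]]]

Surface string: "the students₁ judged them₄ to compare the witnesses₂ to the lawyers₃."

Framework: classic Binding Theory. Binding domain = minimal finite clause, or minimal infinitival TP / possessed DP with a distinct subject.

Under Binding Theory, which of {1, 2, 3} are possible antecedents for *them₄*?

none

*them* is a pronoun, so Principle B applies: it must be free in its binding domain.
Binding domain of *them₄*: the matrix TP, whose subject is the students₁.
*the students₁* c-commands the pronoun within its binding domain → coindexation would violate Principle B.
*the witnesses₂*: the pronoun c-commands this R-expression → coindexation would violate Principle C on *the witnesses₂*.
*the lawyers₃*: the pronoun c-commands this R-expression → coindexation would violate Principle C on *the lawyers₃*.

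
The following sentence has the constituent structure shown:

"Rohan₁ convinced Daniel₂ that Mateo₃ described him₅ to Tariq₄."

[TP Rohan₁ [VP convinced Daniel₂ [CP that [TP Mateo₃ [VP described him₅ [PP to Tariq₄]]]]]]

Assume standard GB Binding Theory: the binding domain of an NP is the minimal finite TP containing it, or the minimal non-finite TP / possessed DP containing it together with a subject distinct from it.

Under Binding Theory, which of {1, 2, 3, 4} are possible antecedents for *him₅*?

*him* is a pronoun, so Principle B applies: it must be free in its binding domain.
Binding domain of *him₅*: the embedded TP, whose subject is Mateo₃.
*Rohan₁* c-commands the pronoun but from outside its binding domain, and is not c-commanded by it → coindexation permitted.
*Daniel₂* c-commands the pronoun but from outside its binding domain, and is not c-commanded by it → coindexation permitted.
*Mateo₃* c-commands the pronoun within its binding domain → coindexation would violate Principle B.
*Tariq₄*: the pronoun c-commands this R-expression → coindexation would violate Principle C on *Tariq₄*.

{1, 2}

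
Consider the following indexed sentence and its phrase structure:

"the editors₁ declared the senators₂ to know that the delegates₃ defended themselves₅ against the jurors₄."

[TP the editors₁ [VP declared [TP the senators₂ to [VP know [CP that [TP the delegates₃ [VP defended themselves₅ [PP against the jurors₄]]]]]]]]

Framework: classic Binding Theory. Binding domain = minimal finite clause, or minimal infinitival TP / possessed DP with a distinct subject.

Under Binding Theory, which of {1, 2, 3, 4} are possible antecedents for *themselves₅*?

{3}

*themselves* is an anaphor, so Principle A applies: it must be bound in its binding domain.
Binding domain of *themselves₅*: the embedded TP, whose subject is the delegates₃.
*the editors₁* c-commands the anaphor but is outside its binding domain → cannot satisfy Principle A.
*the senators₂* c-commands the anaphor but is outside its binding domain → cannot satisfy Principle A.
*the delegates₃* c-commands the anaphor within its binding domain → licit binder.
*the jurors₄* does not c-command the anaphor → cannot bind it.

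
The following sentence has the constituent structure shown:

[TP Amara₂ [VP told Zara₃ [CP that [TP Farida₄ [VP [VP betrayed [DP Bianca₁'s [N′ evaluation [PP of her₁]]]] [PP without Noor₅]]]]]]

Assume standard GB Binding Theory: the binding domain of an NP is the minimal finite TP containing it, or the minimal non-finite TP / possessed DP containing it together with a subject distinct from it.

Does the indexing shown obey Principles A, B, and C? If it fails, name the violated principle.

Principle B

The two coindexed NPs are *Bianca₁* and *her₁*.
*her₁* is a pronoun. Its binding domain is the possessed DP, whose subject is Bianca₁.
*Bianca₁* c-commands it within that domain and carries the same index.
The pronoun is locally bound → Principle B violation.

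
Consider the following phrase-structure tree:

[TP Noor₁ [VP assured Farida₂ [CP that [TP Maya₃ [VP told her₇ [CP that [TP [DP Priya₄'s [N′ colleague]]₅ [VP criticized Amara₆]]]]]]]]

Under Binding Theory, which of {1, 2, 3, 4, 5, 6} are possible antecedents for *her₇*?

{1, 2}

*her* is a pronoun, so Principle B applies: it must be free in its binding domain.
Binding domain of *her₇*: the embedded TP, whose subject is Maya₃.
*Noor₁* c-commands the pronoun but from outside its binding domain, and is not c-commanded by it → coindexation permitted.
*Farida₂* c-commands the pronoun but from outside its binding domain, and is not c-commanded by it → coindexation permitted.
*Maya₃* c-commands the pronoun within its binding domain → coindexation would violate Principle B.
*Priya₄*: the pronoun c-commands this R-expression → coindexation would violate Principle C on *Priya₄*.
*[Priya₄'s colleague]₅*: the pronoun c-commands this R-expression → coindexation would violate Principle C on *[Priya₄'s colleague]₅*.
*Amara₆*: the pronoun c-commands this R-expression → coindexation would violate Principle C on *Amara₆*.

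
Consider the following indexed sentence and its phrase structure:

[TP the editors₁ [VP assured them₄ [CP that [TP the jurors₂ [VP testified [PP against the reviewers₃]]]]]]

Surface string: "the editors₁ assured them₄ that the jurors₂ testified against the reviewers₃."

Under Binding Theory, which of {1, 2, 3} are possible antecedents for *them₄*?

*them* is a pronoun, so Principle B applies: it must be free in its binding domain.
Binding domain of *them₄*: the matrix TP, whose subject is the editors₁.
*the editors₁* c-commands the pronoun within its binding domain → coindexation would violate Principle B.
*the jurors₂*: the pronoun c-commands this R-expression → coindexation would violate Principle C on *the jurors₂*.
*the reviewers₃*: the pronoun c-commands this R-expression → coindexation would violate Principle C on *the reviewers₃*.

none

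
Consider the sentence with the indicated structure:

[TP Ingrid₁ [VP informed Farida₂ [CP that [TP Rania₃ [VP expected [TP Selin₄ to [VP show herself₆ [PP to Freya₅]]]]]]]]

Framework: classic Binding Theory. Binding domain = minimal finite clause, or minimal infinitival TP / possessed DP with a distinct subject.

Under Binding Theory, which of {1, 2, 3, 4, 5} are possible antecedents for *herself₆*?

*herself* is an anaphor, so Principle A applies: it must be bound in its binding domain.
Binding domain of *herself₆*: the embedded TP, whose subject is Selin₄.
*Ingrid₁* c-commands the anaphor but is outside its binding domain → cannot satisfy Principle A.
*Farida₂* c-commands the anaphor but is outside its binding domain → cannot satisfy Principle A.
*Rania₃* c-commands the anaphor but is outside its binding domain → cannot satisfy Principle A.
*Selin₄* c-commands the anaphor within its binding domain → licit binder.
*Freya₅* does not c-command the anaphor → cannot bind it.

{4}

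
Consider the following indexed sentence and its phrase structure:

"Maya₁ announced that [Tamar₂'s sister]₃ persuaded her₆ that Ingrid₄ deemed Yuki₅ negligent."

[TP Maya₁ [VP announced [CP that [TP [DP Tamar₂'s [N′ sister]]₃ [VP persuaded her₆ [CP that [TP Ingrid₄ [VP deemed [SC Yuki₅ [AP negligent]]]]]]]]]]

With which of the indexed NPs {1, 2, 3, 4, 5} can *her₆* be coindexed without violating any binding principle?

*her* is a pronoun, so Principle B applies: it must be free in its binding domain.
Binding domain of *her₆*: the embedded TP, whose subject is [Tamar₂'s sister]₃.
*Maya₁* c-commands the pronoun but from outside its binding domain, and is not c-commanded by it → coindexation permitted.
*Tamar₂* and the pronoun do not c-command one another → neither Principle B nor Principle C is at stake; coindexation permitted.
*[Tamar₂'s sister]₃* c-commands the pronoun within its binding domain → coindexation would violate Principle B.
*Ingrid₄*: the pronoun c-commands this R-expression → coindexation would violate Principle C on *Ingrid₄*.
*Yuki₅*: the pronoun c-commands this R-expression → coindexation would violate Principle C on *Yuki₅*.

{1, 2}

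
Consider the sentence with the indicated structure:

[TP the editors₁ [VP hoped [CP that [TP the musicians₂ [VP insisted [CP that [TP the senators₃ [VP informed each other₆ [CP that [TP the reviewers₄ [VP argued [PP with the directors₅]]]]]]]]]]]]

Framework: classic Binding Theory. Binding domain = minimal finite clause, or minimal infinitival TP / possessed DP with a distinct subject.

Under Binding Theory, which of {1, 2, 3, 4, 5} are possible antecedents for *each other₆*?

*each other* is an anaphor, so Principle A applies: it must be bound in its binding domain.
Binding domain of *each other₆*: the embedded TP, whose subject is the senators₃.
*the editors₁* c-commands the anaphor but is outside its binding domain → cannot satisfy Principle A.
*the musicians₂* c-commands the anaphor but is outside its binding domain → cannot satisfy Principle A.
*the senators₃* c-commands the anaphor within its binding domain → licit binder.
*the reviewers₄* does not c-command the anaphor → cannot bind it.
*the directors₅* does not c-command the anaphor → cannot bind it.

{3}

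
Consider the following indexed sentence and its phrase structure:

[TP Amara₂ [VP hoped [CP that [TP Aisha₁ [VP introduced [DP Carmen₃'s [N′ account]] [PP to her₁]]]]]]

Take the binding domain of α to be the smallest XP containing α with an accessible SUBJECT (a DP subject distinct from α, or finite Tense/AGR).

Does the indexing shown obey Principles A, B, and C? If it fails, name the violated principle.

The two coindexed NPs are *Aisha₁* and *her₁*.
*her₁* is a pronoun. Its binding domain is the embedded TP, whose subject is Aisha₁.
*Aisha₁* c-commands it within that domain and carries the same index.
The pronoun is locally bound → Principle B violation.

Principle B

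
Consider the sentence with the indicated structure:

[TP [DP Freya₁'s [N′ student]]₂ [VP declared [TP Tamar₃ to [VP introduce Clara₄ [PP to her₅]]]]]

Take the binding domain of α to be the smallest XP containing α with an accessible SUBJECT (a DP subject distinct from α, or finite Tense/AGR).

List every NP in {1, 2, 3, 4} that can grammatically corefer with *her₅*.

{1, 2}

*her* is a pronoun, so Principle B applies: it must be free in its binding domain.
Binding domain of *her₅*: the embedded TP, whose subject is Tamar₃.
*Freya₁* and the pronoun do not c-command one another → neither Principle B nor Principle C is at stake; coindexation permitted.
*[Freya₁'s student]₂* c-commands the pronoun but from outside its binding domain, and is not c-commanded by it → coindexation permitted.
*Tamar₃* c-commands the pronoun within its binding domain → coindexation would violate Principle B.
*Clara₄* c-commands the pronoun within its binding domain → coindexation would violate Principle B.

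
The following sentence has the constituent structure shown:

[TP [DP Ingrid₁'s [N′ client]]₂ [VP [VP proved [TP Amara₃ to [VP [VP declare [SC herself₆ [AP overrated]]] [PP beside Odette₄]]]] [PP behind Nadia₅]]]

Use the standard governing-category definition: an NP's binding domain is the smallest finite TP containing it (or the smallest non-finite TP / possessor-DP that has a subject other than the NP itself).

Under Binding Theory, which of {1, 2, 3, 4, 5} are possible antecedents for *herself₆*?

*herself* is an anaphor, so Principle A applies: it must be bound in its binding domain.
Binding domain of *herself₆*: the embedded TP, whose subject is Amara₃.
*Ingrid₁* does not c-command the anaphor → cannot bind it.
*[Ingrid₁'s client]₂* c-commands the anaphor but is outside its binding domain → cannot satisfy Principle A.
*Amara₃* c-commands the anaphor within its binding domain → licit binder.
*Odette₄* does not c-command the anaphor → cannot bind it.
*Nadia₅* does not c-command the anaphor → cannot bind it.

{3}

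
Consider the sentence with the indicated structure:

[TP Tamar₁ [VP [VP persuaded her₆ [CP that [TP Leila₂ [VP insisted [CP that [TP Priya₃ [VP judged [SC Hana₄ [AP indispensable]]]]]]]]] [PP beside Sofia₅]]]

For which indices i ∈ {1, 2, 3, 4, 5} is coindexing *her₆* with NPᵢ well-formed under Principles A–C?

*her* is a pronoun, so Principle B applies: it must be free in its binding domain.
Binding domain of *her₆*: the matrix TP, whose subject is Tamar₁.
*Tamar₁* c-commands the pronoun within its binding domain → coindexation would violate Principle B.
*Leila₂*: the pronoun c-commands this R-expression → coindexation would violate Principle C on *Leila₂*.
*Priya₃*: the pronoun c-commands this R-expression → coindexation would violate Principle C on *Priya₃*.
*Hana₄*: the pronoun c-commands this R-expression → coindexation would violate Principle C on *Hana₄*.
*Sofia₅* and the pronoun do not c-command one another → neither Principle B nor Principle C is at stake; coindexation permitted.

{5}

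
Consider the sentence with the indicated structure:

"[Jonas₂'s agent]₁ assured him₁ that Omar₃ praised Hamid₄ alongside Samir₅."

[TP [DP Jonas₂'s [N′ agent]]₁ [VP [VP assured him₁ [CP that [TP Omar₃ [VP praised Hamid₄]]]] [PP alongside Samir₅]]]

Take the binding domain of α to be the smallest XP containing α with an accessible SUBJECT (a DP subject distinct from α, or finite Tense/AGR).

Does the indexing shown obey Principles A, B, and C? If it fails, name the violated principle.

The two coindexed NPs are *[Jonas₂'s agent]₁* and *him₁*.
*him₁* is a pronoun. Its binding domain is the matrix TP, whose subject is [Jonas₂'s agent]₁.
*[Jonas₂'s agent]₁* c-commands it within that domain and carries the same index.
The pronoun is locally bound → Principle B violation.

Principle B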